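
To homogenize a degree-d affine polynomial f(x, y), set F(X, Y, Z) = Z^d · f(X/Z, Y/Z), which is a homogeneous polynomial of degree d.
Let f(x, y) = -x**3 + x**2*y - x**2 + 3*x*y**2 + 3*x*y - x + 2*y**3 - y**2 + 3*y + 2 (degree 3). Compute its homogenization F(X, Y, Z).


F(X, Y, Z) = -X**3 + X**2*Y - X**2*Z + 3*X*Y**2 + 3*X*Y*Z - X*Z**2 + 2*Y**3 - Y**2*Z + 3*Y*Z**2 + 2*Z**3

deg(f) = 3.
Substitute x = X/Z, y = Y/Z into f, then multiply by Z^3.
  monomial -1·x^3·y^0 ↦ -1·X^3·Y^0·Z^0.
  monomial 1·x^2·y^1 ↦ 1·X^2·Y^1·Z^0.
  monomial -1·x^2·y^0 ↦ -1·X^2·Y^0·Z^1.
  monomial 3·x^1·y^2 ↦ 3·X^1·Y^2·Z^0.
  monomial 3·x^1·y^1 ↦ 3·X^1·Y^1·Z^1.
  monomial -1·x^1·y^0 ↦ -1·X^1·Y^0·Z^2.
  monomial 2·x^0·y^3 ↦ 2·X^0·Y^3·Z^0.
  monomial -1·x^0·y^2 ↦ -1·X^0·Y^2·Z^1.
  monomial 3·x^0·y^1 ↦ 3·X^0·Y^1·Z^2.
  monomial 2·x^0·y^0 ↦ 2·X^0·Y^0·Z^3.
Collecting: F(X, Y, Z) = -X**3 + X**2*Y - X**2*Z + 3*X*Y**2 + 3*X*Y*Z - X*Z**2 + 2*Y**3 - Y**2*Z + 3*Y*Z**2 + 2*Z**3.


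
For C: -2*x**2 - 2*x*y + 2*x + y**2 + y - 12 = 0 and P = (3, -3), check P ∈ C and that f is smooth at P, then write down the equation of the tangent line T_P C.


Tangent line at P: -4*x - 11*y - 21 = 0.

Step 1: f(3, -3) = 0, so P lies on C.
Step 2: partial derivatives
  f_x(x, y) = -4*x - 2*y + 2, f_y(x, y) = -2*x + 2*y + 1.
  f_x(P) = -4, f_y(P) = -11 (gradient nonzero, so P is smooth).
Step 3: tangent line at P: -4·(x − 3) + -11·(y − -3) = 0.
Expanding: -4*x - 11*y - 21 = 0.


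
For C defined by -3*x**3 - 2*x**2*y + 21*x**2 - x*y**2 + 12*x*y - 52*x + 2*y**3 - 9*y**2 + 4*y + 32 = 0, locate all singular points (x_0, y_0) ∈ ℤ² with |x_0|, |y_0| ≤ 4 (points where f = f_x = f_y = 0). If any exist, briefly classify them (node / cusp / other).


Singular points: {(2, 2)}; classification: node.

Compute partial derivatives:
  f_x = -9*x**2 - 4*x*y + 42*x - y**2 + 12*y - 52.
  f_y = -2*x**2 - 2*x*y + 12*x + 6*y**2 - 18*y + 4.
Scan x_0 ∈ {−4, ..., 4}. For each x_0, f_y(x_0, y) is a polynomial in y; find its integer roots y ∈ {−4, ..., 4}, then test f_x and f at those candidates.
  x = -4: f_y(-4, y) = 6*y**2 - 10*y - 76; no integer root y with |y| ≤ 4.
  x = -3: f_y(-3, y) = 6*y**2 - 12*y - 50; no integer root y with |y| ≤ 4.
  x = -2: f_y(-2, y) = 6*y**2 - 14*y - 28; no integer root y with |y| ≤ 4.
  x = -1: f_y(-1, y) = 6*y**2 - 16*y - 10; no integer root y with |y| ≤ 4.
  x = 0: f_y(0, y) = 6*y**2 - 18*y + 4; no integer root y with |y| ≤ 4.
  x = 1: f_y(1, y) = 6*y**2 - 20*y + 14; vanishes at y ∈ {1}. (1, 1): f_x = -12 ≠ 0.
  x = 2: f_y(2, y) = 6*y**2 - 22*y + 20; vanishes at y ∈ {2}. (2, 2): f_x = 0, f = 0 — SINGULAR.
  x = 3: f_y(3, y) = 6*y**2 - 24*y + 22; no integer root y with |y| ≤ 4.
  x = 4: f_y(4, y) = 6*y**2 - 26*y + 20; vanishes at y ∈ {1}. (4, 1): f_x = -33 ≠ 0.
Only singular point on the grid: (2, 2).
Classify: substitute x = 2 + u, y = 2 + v and expand: f = -3*u**3 - 2*u**2*v - u**2 - u*v**2 + 2*v**3 + v**2.
No constant or linear terms (consistent with a singular point). Quadratic part: -u**2 + v**2. Cubic part: -3*u**3 - 2*u**2*v - u*v**2 + 2*v**3.
The quadratic part v**2 - u**2 = (v − u)(v + u) splits into two distinct linear factors, so there are two distinct tangent lines y − 2 = ±(x − 2) — this is a node (ordinary double point).
Classification: node.


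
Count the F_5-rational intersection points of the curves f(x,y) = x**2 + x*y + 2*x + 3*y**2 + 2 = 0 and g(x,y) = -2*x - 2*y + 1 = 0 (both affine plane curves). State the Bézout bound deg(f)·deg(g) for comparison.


Common zeros: {(2, 1), (4, 4)}; count = 2; Bézout bound = 2.

deg(f) = 2, deg(g) = 1, so Bézout bound = 2.
Scan x ∈ F_5. For each x, list the y ∈ F_5 with f(x, y) ≡ 0 and those with g(x, y) ≡ 0 (mod 5); the common zeros in that column are the intersection.
  x = 0: f ≡ 0 at y ∈ {1, 4}; g ≡ 0 at y ∈ {3}; common: ∅.
  x = 1: f ≡ 0 at y ∈ {0, 3}; g ≡ 0 at y ∈ {2}; common: ∅.
  x = 2: f ≡ 0 at y ∈ {0, 1}; g ≡ 0 at y ∈ {1}; common: {1}.
  x = 3: f ≡ 0 at y ∈ {2}; g ≡ 0 at y ∈ {0}; common: ∅.
  x = 4: f ≡ 0 at y ∈ {3, 4}; g ≡ 0 at y ∈ {4}; common: {4}.
Collecting: common zeros = {(2, 1), (4, 4)}, so the count is 2.
Comparison with the Bézout bound: 2 ≤ 2 = deg(f)·deg(g), as expected for curves with no common component (the bound is attained).


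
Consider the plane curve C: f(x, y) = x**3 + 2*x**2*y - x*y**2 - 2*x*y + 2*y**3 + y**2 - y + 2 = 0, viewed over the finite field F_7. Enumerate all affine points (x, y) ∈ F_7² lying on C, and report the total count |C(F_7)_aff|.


Affine F_7-points: {(2, 1), (2, 2), (3, 3), (3, 6), (4, 4)}; count = 5.

For each of the 49 pairs (x, y) ∈ F_7², evaluate f(x, y) mod 7. Record the zeros.
  x = 0: [0↦2, 1↦4, 2↦6, 3↦6, 4↦2, 5↦6, 6↦2]  zeros at y ∈ ∅
  x = 1: [0↦3, 1↦4, 2↦3, 3↦5, 4↦1, 5↦3, 6↦2]  zeros at y ∈ ∅
  x = 2: [0↦3, 1↦0, 2↦0, 3↦1, 4↦1, 5↦5, 6↦4]  zeros at y ∈ {1, 2}
  x = 3: [0↦1, 1↦5, 2↦3, 3↦0, 4↦1, 5↦4, 6↦0]  zeros at y ∈ {3, 6}
  x = 4: [0↦3, 1↦4, 2↦4, 3↦1, 4↦0, 5↦6, 6↦3]  zeros at y ∈ {4}
  x = 5: [0↦1, 1↦3, 2↦2, 3↦3, 4↦4, 5↦3, 6↦5]  zeros at y ∈ ∅
  x = 6: [0↦1, 1↦1, 2↦3, 3↦5, 4↦5, 5↦1, 6↦5]  zeros at y ∈ ∅
Collecting zeros: affine points = {(2, 1), (2, 2), (3, 3), (3, 6), (4, 4)}.
Total count |C(F_7)_aff| = 5.


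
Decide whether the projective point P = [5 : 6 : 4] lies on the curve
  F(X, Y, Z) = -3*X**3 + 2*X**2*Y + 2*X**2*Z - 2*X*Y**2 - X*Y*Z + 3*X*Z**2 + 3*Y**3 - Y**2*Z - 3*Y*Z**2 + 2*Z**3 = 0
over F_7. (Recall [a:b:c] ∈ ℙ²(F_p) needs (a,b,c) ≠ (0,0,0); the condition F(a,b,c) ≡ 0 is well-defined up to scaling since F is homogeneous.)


F(5,6,4) ≡ 5 (mod 7); P is NOT on the curve.

Evaluate F(5, 6, 4) term-by-term (mod 7).
  -3*X**3 ↦ -3·125·1·1 = -375
  2*X**2*Y ↦ 2·25·6·1 = 300
  2*X**2*Z ↦ 2·25·1·4 = 200
  -2*X*Y**2 ↦ -2·5·36·1 = -360
  -X*Y*Z ↦ -1·5·6·4 = -120
  3*X*Z**2 ↦ 3·5·1·16 = 240
  3*Y**3 ↦ 3·1·216·1 = 648
  -Y**2*Z ↦ -1·1·36·4 = -144
  -3*Y*Z**2 ↦ -3·1·6·16 = -288
  2*Z**3 ↦ 2·1·1·64 = 128
Sum: F(5, 6, 4) = (-375) + (300) + (200) + (-360) + (-120) + (240) + (648) + (-144) + (-288) + (128) = 229.
Reducing mod 7: 229 ≡ 5 (mod 7).
Since F(a, b, c) ≡ 5 ≠ 0 (mod 7), P does NOT lie on the curve.


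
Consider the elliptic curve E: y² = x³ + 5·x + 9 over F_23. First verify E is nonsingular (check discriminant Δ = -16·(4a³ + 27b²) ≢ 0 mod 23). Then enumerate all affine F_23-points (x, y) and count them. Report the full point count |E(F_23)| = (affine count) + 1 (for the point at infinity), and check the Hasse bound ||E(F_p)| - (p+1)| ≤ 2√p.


Affine points = {(0, 3), (0, 20), (2, 2), (2, 21), (4, 1), (4, 22), (6, 5), (6, 18), (8, 3), (8, 20), (9, 1), (9, 22), (10, 1), (10, 22), (12, 7), (12, 16), (15, 3), (15, 20), (17, 4), (17, 19), (20, 6), (20, 17), (22, 7), (22, 16)}; affine count = 24; |E(F_23)| = 25.

Discriminant check: Δ ∝ 4a³ + 27b² = 4·5³ + 27·9² = 4·125 + 27·81 ≡ 19 (mod 23). Nonzero ⇒ E is nonsingular.
For each x ∈ F_23, compute rhs = x³ + 5·x + 9 mod 23, then count y ∈ F_23 with y² ≡ rhs.
  x = 0: rhs = 9, matching y values: 3, 20 (2 points).
  x = 1: rhs = 15, matching y values: none (0 points).
  x = 2: rhs = 4, matching y values: 2, 21 (2 points).
  x = 3: rhs = 5, matching y values: none (0 points).
  x = 4: rhs = 1, matching y values: 1, 22 (2 points).
  x = 5: rhs = 21, matching y values: none (0 points).
  x = 6: rhs = 2, matching y values: 5, 18 (2 points).
  x = 7: rhs = 19, matching y values: none (0 points).
  x = 8: rhs = 9, matching y values: 3, 20 (2 points).
  x = 9: rhs = 1, matching y values: 1, 22 (2 points).
  x = 10: rhs = 1, matching y values: 1, 22 (2 points).
  x = 11: rhs = 15, matching y values: none (0 points).
  x = 12: rhs = 3, matching y values: 7, 16 (2 points).
  x = 13: rhs = 17, matching y values: none (0 points).
  x = 14: rhs = 17, matching y values: none (0 points).
  x = 15: rhs = 9, matching y values: 3, 20 (2 points).
  x = 16: rhs = 22, matching y values: none (0 points).
  x = 17: rhs = 16, matching y values: 4, 19 (2 points).
  x = 18: rhs = 20, matching y values: none (0 points).
  x = 19: rhs = 17, matching y values: none (0 points).
  x = 20: rhs = 13, matching y values: 6, 17 (2 points).
  x = 21: rhs = 14, matching y values: none (0 points).
  x = 22: rhs = 3, matching y values: 7, 16 (2 points).
Total affine count: 24.
Full point count |E(F_23)| = 24 + 1 = 25.
Hasse bound: |25 − (23+1)| = |1| = 1 ≤ 2√23 ≈ 9.5917 ✓.


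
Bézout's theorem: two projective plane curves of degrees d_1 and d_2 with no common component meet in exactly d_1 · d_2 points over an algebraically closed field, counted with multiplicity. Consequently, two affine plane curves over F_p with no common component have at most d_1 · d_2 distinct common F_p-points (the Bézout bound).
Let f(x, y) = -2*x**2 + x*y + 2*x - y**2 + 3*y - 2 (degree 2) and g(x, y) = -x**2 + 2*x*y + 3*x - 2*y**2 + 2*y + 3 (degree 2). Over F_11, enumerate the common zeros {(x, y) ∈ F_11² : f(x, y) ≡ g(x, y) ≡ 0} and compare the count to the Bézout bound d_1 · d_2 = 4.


Common zeros: {(7, 1)}; count = 1; Bézout bound = 4.

deg(f) = 2, deg(g) = 2, so Bézout bound = 4.
Scan x ∈ F_11. For each x, list the y ∈ F_11 with f(x, y) ≡ 0 and those with g(x, y) ≡ 0 (mod 11); the common zeros in that column are the intersection.
  x = 0: f ≡ 0 at y ∈ {1, 2}; g ≡ 0 at y ∈ ∅; common: ∅.
  x = 1: f ≡ 0 at y ∈ ∅; g ≡ 0 at y ∈ {4, 9}; common: ∅.
  x = 2: f ≡ 0 at y ∈ {2, 3}; g ≡ 0 at y ∈ ∅; common: ∅.
  x = 3: f ≡ 0 at y ∈ ∅; g ≡ 0 at y ∈ {2}; common: ∅.
  x = 4: f ≡ 0 at y ∈ {9}; g ≡ 0 at y ∈ {2, 3}; common: ∅.
  x = 5: f ≡ 0 at y ∈ ∅; g ≡ 0 at y ∈ {3}; common: ∅.
  x = 6: f ≡ 0 at y ∈ {3, 6}; g ≡ 0 at y ∈ ∅; common: ∅.
  x = 7: f ≡ 0 at y ∈ {1, 9}; g ≡ 0 at y ∈ {1, 7}; common: {1}.
  x = 8: f ≡ 0 at y ∈ ∅; g ≡ 0 at y ∈ ∅; common: ∅.
  x = 9: f ≡ 0 at y ∈ {6}; g ≡ 0 at y ∈ {1, 9}; common: ∅.
  x = 10: f ≡ 0 at y ∈ ∅; g ≡ 0 at y ∈ {4, 7}; common: ∅.
Collecting: common zeros = {(7, 1)}, so the count is 1.
Comparison with the Bézout bound: 1 ≤ 4 = deg(f)·deg(g), as expected for curves with no common component (the affine F_11-count falls short of the bound because intersections may lie at infinity, over extension fields, or carry multiplicity).


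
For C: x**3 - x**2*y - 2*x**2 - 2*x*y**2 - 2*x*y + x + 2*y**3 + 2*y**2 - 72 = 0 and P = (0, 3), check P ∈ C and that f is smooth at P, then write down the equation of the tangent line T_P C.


Tangent line at P: -23*x + 66*y - 198 = 0.

Step 1: f(0, 3) = 0, so P lies on C.
Step 2: partial derivatives
  f_x(x, y) = 3*x**2 - 2*x*y - 4*x - 2*y**2 - 2*y + 1, f_y(x, y) = -x**2 - 4*x*y - 2*x + 6*y**2 + 4*y.
  f_x(P) = -23, f_y(P) = 66 (gradient nonzero, so P is smooth).
Step 3: tangent line at P: -23·(x − 0) + 66·(y − 3) = 0.
Expanding: -23*x + 66*y - 198 = 0.


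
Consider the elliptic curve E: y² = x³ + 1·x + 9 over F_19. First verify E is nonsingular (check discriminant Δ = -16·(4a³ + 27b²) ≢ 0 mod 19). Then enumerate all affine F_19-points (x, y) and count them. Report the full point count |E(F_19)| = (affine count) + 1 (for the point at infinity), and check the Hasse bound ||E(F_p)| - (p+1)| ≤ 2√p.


Affine points = {(0, 3), (0, 16), (1, 7), (1, 12), (2, 0), (3, 1), (3, 18), (4, 1), (4, 18), (5, 5), (5, 14), (7, 6), (7, 13), (8, 4), (8, 15), (9, 5), (9, 14), (12, 1), (12, 18), (15, 6), (15, 13), (16, 6), (16, 13), (18, 8), (18, 11)}; affine count = 25; |E(F_19)| = 26.

Discriminant check: Δ ∝ 4a³ + 27b² = 4·1³ + 27·9² = 4·1 + 27·81 ≡ 6 (mod 19). Nonzero ⇒ E is nonsingular.
For each x ∈ F_19, compute rhs = x³ + 1·x + 9 mod 19, then count y ∈ F_19 with y² ≡ rhs.
  x = 0: rhs = 9, matching y values: 3, 16 (2 points).
  x = 1: rhs = 11, matching y values: 7, 12 (2 points).
  x = 2: rhs = 0, matching y values: 0 (1 points).
  x = 3: rhs = 1, matching y values: 1, 18 (2 points).
  x = 4: rhs = 1, matching y values: 1, 18 (2 points).
  x = 5: rhs = 6, matching y values: 5, 14 (2 points).
  x = 6: rhs = 3, matching y values: none (0 points).
  x = 7: rhs = 17, matching y values: 6, 13 (2 points).
  x = 8: rhs = 16, matching y values: 4, 15 (2 points).
  x = 9: rhs = 6, matching y values: 5, 14 (2 points).
  x = 10: rhs = 12, matching y values: none (0 points).
  x = 11: rhs = 2, matching y values: none (0 points).
  x = 12: rhs = 1, matching y values: 1, 18 (2 points).
  x = 13: rhs = 15, matching y values: none (0 points).
  x = 14: rhs = 12, matching y values: none (0 points).
  x = 15: rhs = 17, matching y values: 6, 13 (2 points).
  x = 16: rhs = 17, matching y values: 6, 13 (2 points).
  x = 17: rhs = 18, matching y values: none (0 points).
  x = 18: rhs = 7, matching y values: 8, 11 (2 points).
Total affine count: 25.
Full point count |E(F_19)| = 25 + 1 = 26.
Hasse bound: |26 − (19+1)| = |6| = 6 ≤ 2√19 ≈ 8.7178 ✓.


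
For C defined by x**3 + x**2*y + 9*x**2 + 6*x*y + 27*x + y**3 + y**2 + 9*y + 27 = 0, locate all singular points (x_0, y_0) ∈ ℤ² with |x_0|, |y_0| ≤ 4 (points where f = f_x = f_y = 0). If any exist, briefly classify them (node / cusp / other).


Singular points: {(-3, 0)}; classification: cusp.

Compute partial derivatives:
  f_x = 3*x**2 + 2*x*y + 18*x + 6*y + 27.
  f_y = x**2 + 6*x + 3*y**2 + 2*y + 9.
Scan x_0 ∈ {−4, ..., 4}. For each x_0, f_y(x_0, y) is a polynomial in y; find its integer roots y ∈ {−4, ..., 4}, then test f_x and f at those candidates.
  x = -4: f_y(-4, y) = 3*y**2 + 2*y + 1; no integer root y with |y| ≤ 4.
  x = -3: f_y(-3, y) = 3*y**2 + 2*y; vanishes at y ∈ {0}. (-3, 0): f_x = 0, f = 0 — SINGULAR.
  x = -2: f_y(-2, y) = 3*y**2 + 2*y + 1; no integer root y with |y| ≤ 4.
  x = -1: f_y(-1, y) = 3*y**2 + 2*y + 4; no integer root y with |y| ≤ 4.
  x = 0: f_y(0, y) = 3*y**2 + 2*y + 9; no integer root y with |y| ≤ 4.
  x = 1: f_y(1, y) = 3*y**2 + 2*y + 16; no integer root y with |y| ≤ 4.
  x = 2: f_y(2, y) = 3*y**2 + 2*y + 25; no integer root y with |y| ≤ 4.
  x = 3: f_y(3, y) = 3*y**2 + 2*y + 36; no integer root y with |y| ≤ 4.
  x = 4: f_y(4, y) = 3*y**2 + 2*y + 49; no integer root y with |y| ≤ 4.
Only singular point on the grid: (-3, 0).
Classify: substitute x = -3 + u, y = 0 + v and expand: f = u**3 + u**2*v + v**3 + v**2.
No constant or linear terms (consistent with a singular point). Quadratic part: v**2. Cubic part: u**3 + u**2*v + v**3.
The quadratic part v**2 is a perfect square, so there is a single (double) tangent line v = 0, i.e. y = 0. Restricting the cubic part to that line (v = 0) leaves u**3 ≠ 0, so f is not divisible by v and the branch is v² ≈ -u**3 to lowest order — this is a cusp.
Classification: cusp.


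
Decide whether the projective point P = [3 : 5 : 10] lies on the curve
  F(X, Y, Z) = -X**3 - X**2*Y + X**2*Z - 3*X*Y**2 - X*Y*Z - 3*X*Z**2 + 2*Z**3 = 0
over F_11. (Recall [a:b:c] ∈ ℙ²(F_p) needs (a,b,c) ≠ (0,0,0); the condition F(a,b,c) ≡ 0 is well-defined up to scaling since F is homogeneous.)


F(3,5,10) ≡ 6 (mod 11); P is NOT on the curve.

Evaluate F(3, 5, 10) term-by-term (mod 11).
  -X**3 ↦ -1·27·1·1 = -27
  -X**2*Y ↦ -1·9·5·1 = -45
  X**2*Z ↦ 1·9·1·10 = 90
  -3*X*Y**2 ↦ -3·3·25·1 = -225
  -X*Y*Z ↦ -1·3·5·10 = -150
  -3*X*Z**2 ↦ -3·3·1·100 = -900
  2*Z**3 ↦ 2·1·1·1000 = 2000
Sum: F(3, 5, 10) = (-27) + (-45) + (90) + (-225) + (-150) + (-900) + (2000) = 743.
Reducing mod 11: 743 ≡ 6 (mod 11).
Since F(a, b, c) ≡ 6 ≠ 0 (mod 11), P does NOT lie on the curve.


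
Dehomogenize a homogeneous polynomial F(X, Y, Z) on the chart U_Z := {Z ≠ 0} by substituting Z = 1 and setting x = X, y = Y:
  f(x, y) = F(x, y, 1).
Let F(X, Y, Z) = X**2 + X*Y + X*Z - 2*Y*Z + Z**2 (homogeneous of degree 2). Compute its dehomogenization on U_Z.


f(x, y) = x**2 + x*y + x - 2*y + 1

On U_Z we set Z = 1. Each monomial c·X^i·Y^j·Z^k in F becomes c·x^i·y^j·1^k = c·x^i·y^j.
Substituting Z = 1: F(X, Y, 1) = x**2 + x*y + x - 2*y + 1.
Note: deg(f) ≤ deg(F) = 2; strict inequality happens when F is divisible by Z (lost terms).


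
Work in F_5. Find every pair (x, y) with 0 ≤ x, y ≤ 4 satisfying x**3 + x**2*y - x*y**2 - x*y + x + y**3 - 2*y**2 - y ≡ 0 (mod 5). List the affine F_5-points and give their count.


Affine F_5-points: {(0, 0), (2, 0), (3, 0), (4, 4)}; count = 4.

For each of the 25 pairs (x, y) ∈ F_5², evaluate f(x, y) mod 5. Record the zeros.
  x = 0: [0↦0, 1↦3, 2↦3, 3↦1, 4↦3]  zeros at y ∈ {0}
  x = 1: [0↦2, 1↦4, 2↦1, 3↦4, 4↦4]  zeros at y ∈ ∅
  x = 2: [0↦0, 1↦3, 2↦4, 3↦4, 4↦4]  zeros at y ∈ {0}
  x = 3: [0↦0, 1↦1, 2↦3, 3↦2, 4↦4]  zeros at y ∈ {0}
  x = 4: [0↦3, 1↦4, 2↦4, 3↦4, 4↦0]  zeros at y ∈ {4}
Collecting zeros: affine points = {(0, 0), (2, 0), (3, 0), (4, 4)}.
Total count |C(F_5)_aff| = 4.


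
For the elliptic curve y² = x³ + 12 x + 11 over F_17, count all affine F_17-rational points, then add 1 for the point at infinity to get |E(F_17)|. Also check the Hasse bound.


Affine points = {(2, 3), (2, 14), (4, 2), (4, 15), (5, 3), (5, 14), (7, 8), (7, 9), (9, 7), (9, 10), (10, 3), (10, 14), (12, 8), (12, 9), (13, 1), (13, 16), (14, 4), (14, 13), (15, 8), (15, 9), (16, 7), (16, 10)}; affine count = 22; |E(F_17)| = 23.

Discriminant check: Δ ∝ 4a³ + 27b² = 4·12³ + 27·11² = 4·1728 + 27·121 ≡ 13 (mod 17). Nonzero ⇒ E is nonsingular.
For each x ∈ F_17, compute rhs = x³ + 12·x + 11 mod 17, then count y ∈ F_17 with y² ≡ rhs.
  x = 0: rhs = 11, matching y values: none (0 points).
  x = 1: rhs = 7, matching y values: none (0 points).
  x = 2: rhs = 9, matching y values: 3, 14 (2 points).
  x = 3: rhs = 6, matching y values: none (0 points).
  x = 4: rhs = 4, matching y values: 2, 15 (2 points).
  x = 5: rhs = 9, matching y values: 3, 14 (2 points).
  x = 6: rhs = 10, matching y values: none (0 points).
  x = 7: rhs = 13, matching y values: 8, 9 (2 points).
  x = 8: rhs = 7, matching y values: none (0 points).
  x = 9: rhs = 15, matching y values: 7, 10 (2 points).
  x = 10: rhs = 9, matching y values: 3, 14 (2 points).
  x = 11: rhs = 12, matching y values: none (0 points).
  x = 12: rhs = 13, matching y values: 8, 9 (2 points).
  x = 13: rhs = 1, matching y values: 1, 16 (2 points).
  x = 14: rhs = 16, matching y values: 4, 13 (2 points).
  x = 15: rhs = 13, matching y values: 8, 9 (2 points).
  x = 16: rhs = 15, matching y values: 7, 10 (2 points).
Total affine count: 22.
Full point count |E(F_17)| = 22 + 1 = 23.
Hasse bound: |23 − (17+1)| = |5| = 5 ≤ 2√17 ≈ 8.2462 ✓.


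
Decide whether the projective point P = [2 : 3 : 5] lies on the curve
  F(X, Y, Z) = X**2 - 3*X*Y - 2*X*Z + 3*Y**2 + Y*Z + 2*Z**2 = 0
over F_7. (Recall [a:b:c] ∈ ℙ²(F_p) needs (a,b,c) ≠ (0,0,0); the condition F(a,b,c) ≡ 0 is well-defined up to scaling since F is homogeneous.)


F(2,3,5) ≡ 2 (mod 7); P is NOT on the curve.

Evaluate F(2, 3, 5) term-by-term (mod 7).
  X**2 ↦ 1·4·1·1 = 4
  -3*X*Y ↦ -3·2·3·1 = -18
  -2*X*Z ↦ -2·2·1·5 = -20
  3*Y**2 ↦ 3·1·9·1 = 27
  Y*Z ↦ 1·1·3·5 = 15
  2*Z**2 ↦ 2·1·1·25 = 50
Sum: F(2, 3, 5) = (4) + (-18) + (-20) + (27) + (15) + (50) = 58.
Reducing mod 7: 58 ≡ 2 (mod 7).
Since F(a, b, c) ≡ 2 ≠ 0 (mod 7), P does NOT lie on the curve.


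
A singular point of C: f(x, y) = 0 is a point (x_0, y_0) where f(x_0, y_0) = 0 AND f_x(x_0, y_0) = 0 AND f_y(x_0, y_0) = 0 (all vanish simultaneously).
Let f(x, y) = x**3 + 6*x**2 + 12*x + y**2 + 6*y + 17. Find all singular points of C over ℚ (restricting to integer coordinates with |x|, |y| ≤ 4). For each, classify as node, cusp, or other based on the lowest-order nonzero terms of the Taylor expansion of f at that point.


Singular points: {(-2, -3)}; classification: cusp.

Compute partial derivatives:
  f_x = 3*x**2 + 12*x + 12.
  f_y = 2*y + 6.
Scan x_0 ∈ {−4, ..., 4}. For each x_0, f_y(x_0, y) is a polynomial in y; find its integer roots y ∈ {−4, ..., 4}, then test f_x and f at those candidates.
  x = -4: f_y(-4, y) = 2*y + 6; vanishes at y ∈ {-3}. (-4, -3): f_x = 12 ≠ 0.
  x = -3: f_y(-3, y) = 2*y + 6; vanishes at y ∈ {-3}. (-3, -3): f_x = 3 ≠ 0.
  x = -2: f_y(-2, y) = 2*y + 6; vanishes at y ∈ {-3}. (-2, -3): f_x = 0, f = 0 — SINGULAR.
  x = -1: f_y(-1, y) = 2*y + 6; vanishes at y ∈ {-3}. (-1, -3): f_x = 3 ≠ 0.
  x = 0: f_y(0, y) = 2*y + 6; vanishes at y ∈ {-3}. (0, -3): f_x = 12 ≠ 0.
  x = 1: f_y(1, y) = 2*y + 6; vanishes at y ∈ {-3}. (1, -3): f_x = 27 ≠ 0.
  x = 2: f_y(2, y) = 2*y + 6; vanishes at y ∈ {-3}. (2, -3): f_x = 48 ≠ 0.
  x = 3: f_y(3, y) = 2*y + 6; vanishes at y ∈ {-3}. (3, -3): f_x = 75 ≠ 0.
  x = 4: f_y(4, y) = 2*y + 6; vanishes at y ∈ {-3}. (4, -3): f_x = 108 ≠ 0.
Only singular point on the grid: (-2, -3).
Classify: substitute x = -2 + u, y = -3 + v and expand: f = u**3 + v**2.
No constant or linear terms (consistent with a singular point). Quadratic part: v**2. Cubic part: u**3.
The quadratic part v**2 is a perfect square, so there is a single (double) tangent line v = 0, i.e. y = -3. Restricting the cubic part to that line (v = 0) leaves u**3 ≠ 0, so f is not divisible by v and the branch is v² ≈ -u**3 to lowest order — this is a cusp.
Classification: cusp.


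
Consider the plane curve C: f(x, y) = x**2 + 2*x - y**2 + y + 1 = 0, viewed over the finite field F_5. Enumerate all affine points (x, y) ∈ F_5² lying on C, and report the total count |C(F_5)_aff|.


Affine F_5-points: {(0, 3), (3, 3), (4, 0), (4, 1)}; count = 4.

For each of the 25 pairs (x, y) ∈ F_5², evaluate f(x, y) mod 5. Record the zeros.
  x = 0: [0↦1, 1↦1, 2↦4, 3↦0, 4↦4]  zeros at y ∈ {3}
  x = 1: [0↦4, 1↦4, 2↦2, 3↦3, 4↦2]  zeros at y ∈ ∅
  x = 2: [0↦4, 1↦4, 2↦2, 3↦3, 4↦2]  zeros at y ∈ ∅
  x = 3: [0↦1, 1↦1, 2↦4, 3↦0, 4↦4]  zeros at y ∈ {3}
  x = 4: [0↦0, 1↦0, 2↦3, 3↦4, 4↦3]  zeros at y ∈ {0, 1}
Collecting zeros: affine points = {(0, 3), (3, 3), (4, 0), (4, 1)}.
Total count |C(F_5)_aff| = 4.


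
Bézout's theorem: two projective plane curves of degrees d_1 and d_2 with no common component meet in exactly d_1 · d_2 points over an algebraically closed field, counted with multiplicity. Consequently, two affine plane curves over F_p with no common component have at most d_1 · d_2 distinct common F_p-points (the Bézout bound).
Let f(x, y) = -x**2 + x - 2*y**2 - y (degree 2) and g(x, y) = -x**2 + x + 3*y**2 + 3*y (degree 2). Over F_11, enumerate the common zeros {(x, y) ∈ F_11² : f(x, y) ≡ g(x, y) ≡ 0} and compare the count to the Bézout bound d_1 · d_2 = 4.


Common zeros: {(0, 0), (1, 0)}; count = 2; Bézout bound = 4.

deg(f) = 2, deg(g) = 2, so Bézout bound = 4.
Scan x ∈ F_11. For each x, list the y ∈ F_11 with f(x, y) ≡ 0 and those with g(x, y) ≡ 0 (mod 11); the common zeros in that column are the intersection.
  x = 0: f ≡ 0 at y ∈ {0, 5}; g ≡ 0 at y ∈ {0, 10}; common: {0}.
  x = 1: f ≡ 0 at y ∈ {0, 5}; g ≡ 0 at y ∈ {0, 10}; common: {0}.
  x = 2: f ≡ 0 at y ∈ ∅; g ≡ 0 at y ∈ {5}; common: ∅.
  x = 3: f ≡ 0 at y ∈ ∅; g ≡ 0 at y ∈ {1, 9}; common: ∅.
  x = 4: f ≡ 0 at y ∈ {2, 3}; g ≡ 0 at y ∈ ∅; common: ∅.
  x = 5: f ≡ 0 at y ∈ ∅; g ≡ 0 at y ∈ ∅; common: ∅.
  x = 6: f ≡ 0 at y ∈ {1, 4}; g ≡ 0 at y ∈ ∅; common: ∅.
  x = 7: f ≡ 0 at y ∈ ∅; g ≡ 0 at y ∈ ∅; common: ∅.
  x = 8: f ≡ 0 at y ∈ {2, 3}; g ≡ 0 at y ∈ ∅; common: ∅.
  x = 9: f ≡ 0 at y ∈ ∅; g ≡ 0 at y ∈ {1, 9}; common: ∅.
  x = 10: f ≡ 0 at y ∈ ∅; g ≡ 0 at y ∈ {5}; common: ∅.
Collecting: common zeros = {(0, 0), (1, 0)}, so the count is 2.
Comparison with the Bézout bound: 2 ≤ 4 = deg(f)·deg(g), as expected for curves with no common component (the affine F_11-count falls short of the bound because intersections may lie at infinity, over extension fields, or carry multiplicity).


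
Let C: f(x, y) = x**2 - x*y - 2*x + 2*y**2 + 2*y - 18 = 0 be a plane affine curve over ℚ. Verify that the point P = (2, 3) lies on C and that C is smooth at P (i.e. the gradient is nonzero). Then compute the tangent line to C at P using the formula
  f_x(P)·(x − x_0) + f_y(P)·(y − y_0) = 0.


Tangent line at P: -x + 12*y - 34 = 0.

Step 1: f(2, 3) = 0, so P lies on C.
Step 2: partial derivatives
  f_x(x, y) = 2*x - y - 2, f_y(x, y) = -x + 4*y + 2.
  f_x(P) = -1, f_y(P) = 12 (gradient nonzero, so P is smooth).
Step 3: tangent line at P: -1·(x − 2) + 12·(y − 3) = 0.
Expanding: -x + 12*y - 34 = 0.


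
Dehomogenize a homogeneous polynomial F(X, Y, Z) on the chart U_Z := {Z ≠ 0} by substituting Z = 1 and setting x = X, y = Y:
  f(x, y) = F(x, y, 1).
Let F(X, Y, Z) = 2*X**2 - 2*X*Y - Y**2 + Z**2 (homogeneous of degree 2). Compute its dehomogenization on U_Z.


f(x, y) = 2*x**2 - 2*x*y - y**2 + 1

On U_Z we set Z = 1. Each monomial c·X^i·Y^j·Z^k in F becomes c·x^i·y^j·1^k = c·x^i·y^j.
Substituting Z = 1: F(X, Y, 1) = 2*x**2 - 2*x*y - y**2 + 1.
Note: deg(f) ≤ deg(F) = 2; strict inequality happens when F is divisible by Z (lost terms).


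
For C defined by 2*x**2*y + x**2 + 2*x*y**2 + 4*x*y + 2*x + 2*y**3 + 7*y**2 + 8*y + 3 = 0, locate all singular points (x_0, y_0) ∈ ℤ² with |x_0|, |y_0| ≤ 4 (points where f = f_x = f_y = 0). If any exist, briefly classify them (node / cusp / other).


Singular points: {(0, -1)}; classification: node.

Compute partial derivatives:
  f_x = 4*x*y + 2*x + 2*y**2 + 4*y + 2.
  f_y = 2*x**2 + 4*x*y + 4*x + 6*y**2 + 14*y + 8.
Scan x_0 ∈ {−4, ..., 4}. For each x_0, f_y(x_0, y) is a polynomial in y; find its integer roots y ∈ {−4, ..., 4}, then test f_x and f at those candidates.
  x = -4: f_y(-4, y) = 6*y**2 - 2*y + 24; no integer root y with |y| ≤ 4.
  x = -3: f_y(-3, y) = 6*y**2 + 2*y + 14; no integer root y with |y| ≤ 4.
  x = -2: f_y(-2, y) = 6*y**2 + 6*y + 8; no integer root y with |y| ≤ 4.
  x = -1: f_y(-1, y) = 6*y**2 + 10*y + 6; no integer root y with |y| ≤ 4.
  x = 0: f_y(0, y) = 6*y**2 + 14*y + 8; vanishes at y ∈ {-1}. (0, -1): f_x = 0, f = 0 — SINGULAR.
  x = 1: f_y(1, y) = 6*y**2 + 18*y + 14; no integer root y with |y| ≤ 4.
  x = 2: f_y(2, y) = 6*y**2 + 22*y + 24; no integer root y with |y| ≤ 4.
  x = 3: f_y(3, y) = 6*y**2 + 26*y + 38; no integer root y with |y| ≤ 4.
  x = 4: f_y(4, y) = 6*y**2 + 30*y + 56; no integer root y with |y| ≤ 4.
Only singular point on the grid: (0, -1).
Classify: substitute x = 0 + u, y = -1 + v and expand: f = 2*u**2*v - u**2 + 2*u*v**2 + 2*v**3 + v**2.
No constant or linear terms (consistent with a singular point). Quadratic part: -u**2 + v**2. Cubic part: 2*u**2*v + 2*u*v**2 + 2*v**3.
The quadratic part v**2 - u**2 = (v − u)(v + u) splits into two distinct linear factors, so there are two distinct tangent lines y − -1 = ±(x − 0) — this is a node (ordinary double point).
Classification: node.


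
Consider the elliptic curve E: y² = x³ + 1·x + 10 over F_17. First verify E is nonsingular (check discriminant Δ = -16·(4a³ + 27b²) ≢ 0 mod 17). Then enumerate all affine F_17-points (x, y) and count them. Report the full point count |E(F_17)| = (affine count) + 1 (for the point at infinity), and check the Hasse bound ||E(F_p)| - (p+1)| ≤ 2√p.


Affine points = {(5, 2), (5, 15), (9, 0), (10, 0), (11, 3), (11, 14), (12, 4), (12, 13), (15, 0), (16, 5), (16, 12)}; affine count = 11; |E(F_17)| = 12.

Discriminant check: Δ ∝ 4a³ + 27b² = 4·1³ + 27·10² = 4·1 + 27·100 ≡ 1 (mod 17). Nonzero ⇒ E is nonsingular.
For each x ∈ F_17, compute rhs = x³ + 1·x + 10 mod 17, then count y ∈ F_17 with y² ≡ rhs.
  x = 0: rhs = 10, matching y values: none (0 points).
  x = 1: rhs = 12, matching y values: none (0 points).
  x = 2: rhs = 3, matching y values: none (0 points).
  x = 3: rhs = 6, matching y values: none (0 points).
  x = 4: rhs = 10, matching y values: none (0 points).
  x = 5: rhs = 4, matching y values: 2, 15 (2 points).
  x = 6: rhs = 11, matching y values: none (0 points).
  x = 7: rhs = 3, matching y values: none (0 points).
  x = 8: rhs = 3, matching y values: none (0 points).
  x = 9: rhs = 0, matching y values: 0 (1 points).
  x = 10: rhs = 0, matching y values: 0 (1 points).
  x = 11: rhs = 9, matching y values: 3, 14 (2 points).
  x = 12: rhs = 16, matching y values: 4, 13 (2 points).
  x = 13: rhs = 10, matching y values: none (0 points).
  x = 14: rhs = 14, matching y values: none (0 points).
  x = 15: rhs = 0, matching y values: 0 (1 points).
  x = 16: rhs = 8, matching y values: 5, 12 (2 points).
Total affine count: 11.
Full point count |E(F_17)| = 11 + 1 = 12.
Hasse bound: |12 − (17+1)| = |-6| = 6 ≤ 2√17 ≈ 8.2462 ✓.


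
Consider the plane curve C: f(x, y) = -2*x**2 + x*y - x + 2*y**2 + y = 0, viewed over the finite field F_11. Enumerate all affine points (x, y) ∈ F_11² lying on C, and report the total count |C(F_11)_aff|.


Affine F_11-points: {(0, 0), (0, 5), (2, 5), (2, 10), (4, 6), (4, 8), (5, 0), (5, 8), (8, 2), (8, 10), (9, 2), (9, 4)}; count = 12.

For each of the 121 pairs (x, y) ∈ F_11², evaluate f(x, y) mod 11. Record the zeros.
  x = 0: [0↦0, 1↦3, 2↦10, 3↦10, 4↦3, 5↦0, 6↦1, 7↦6, 8↦4, 9↦6, 10↦1]  zeros at y ∈ {0, 5}
  x = 1: [0↦8, 1↦1, 2↦9, 3↦10, 4↦4, 5↦2, 6↦4, 7↦10, 8↦9, 9↦1, 10↦8]  zeros at y ∈ ∅
  x = 2: [0↦1, 1↦6, 2↦4, 3↦6, 4↦1, 5↦0, 6↦3, 7↦10, 8↦10, 9↦3, 10↦0]  zeros at y ∈ {5, 10}
  x = 3: [0↦1, 1↦7, 2↦6, 3↦9, 4↦5, 5↦5, 6↦9, 7↦6, 8↦7, 9↦1, 10↦10]  zeros at y ∈ ∅
  x = 4: [0↦8, 1↦4, 2↦4, 3↦8, 4↦5, 5↦6, 6↦0, 7↦9, 8↦0, 9↦6, 10↦5]  zeros at y ∈ {6, 8}
  x = 5: [0↦0, 1↦8, 2↦9, 3↦3, 4↦1, 5↦3, 6↦9, 7↦8, 8↦0, 9↦7, 10↦7]  zeros at y ∈ {0, 8}
  x = 6: [0↦10, 1↦8, 2↦10, 3↦5, 4↦4, 5↦7, 6↦3, 7↦3, 8↦7, 9↦4, 10↦5]  zeros at y ∈ ∅
  x = 7: [0↦5, 1↦4, 2↦7, 3↦3, 4↦3, 5↦7, 6↦4, 7↦5, 8↦10, 9↦8, 10↦10]  zeros at y ∈ ∅
  x = 8: [0↦7, 1↦7, 2↦0, 3↦8, 4↦9, 5↦3, 6↦1, 7↦3, 8↦9, 9↦8, 10↦0]  zeros at y ∈ {2, 10}
  x = 9: [0↦5, 1↦6, 2↦0, 3↦9, 4↦0, 5↦6, 6↦5, 7↦8, 8↦4, 9↦4, 10↦8]  zeros at y ∈ {2, 4}
  x = 10: [0↦10, 1↦1, 2↦7, 3↦6, 4↦9, 5↦5, 6↦5, 7↦9, 8↦6, 9↦7, 10↦1]  zeros at y ∈ ∅
Collecting zeros: affine points = {(0, 0), (0, 5), (2, 5), (2, 10), (4, 6), (4, 8), (5, 0), (5, 8), (8, 2), (8, 10), (9, 2), (9, 4)}.
Total count |C(F_11)_aff| = 12.


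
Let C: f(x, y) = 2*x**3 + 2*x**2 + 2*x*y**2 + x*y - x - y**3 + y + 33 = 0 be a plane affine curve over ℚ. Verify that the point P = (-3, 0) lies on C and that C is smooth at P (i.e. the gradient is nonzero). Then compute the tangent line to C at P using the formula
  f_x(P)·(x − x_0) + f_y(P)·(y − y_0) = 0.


Tangent line at P: 41*x - 2*y + 123 = 0.

Step 1: f(-3, 0) = 0, so P lies on C.
Step 2: partial derivatives
  f_x(x, y) = 6*x**2 + 4*x + 2*y**2 + y - 1, f_y(x, y) = 4*x*y + x - 3*y**2 + 1.
  f_x(P) = 41, f_y(P) = -2 (gradient nonzero, so P is smooth).
Step 3: tangent line at P: 41·(x − -3) + -2·(y − 0) = 0.
Expanding: 41*x - 2*y + 123 = 0.


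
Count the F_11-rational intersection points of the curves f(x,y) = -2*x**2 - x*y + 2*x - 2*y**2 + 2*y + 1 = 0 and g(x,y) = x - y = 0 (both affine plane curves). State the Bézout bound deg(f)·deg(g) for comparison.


Common zeros: {(1, 1), (2, 2)}; count = 2; Bézout bound = 2.

deg(f) = 2, deg(g) = 1, so Bézout bound = 2.
Scan x ∈ F_11. For each x, list the y ∈ F_11 with f(x, y) ≡ 0 and those with g(x, y) ≡ 0 (mod 11); the common zeros in that column are the intersection.
  x = 0: f ≡ 0 at y ∈ {3, 9}; g ≡ 0 at y ∈ {0}; common: ∅.
  x = 1: f ≡ 0 at y ∈ {1, 5}; g ≡ 0 at y ∈ {1}; common: {1}.
  x = 2: f ≡ 0 at y ∈ {2, 9}; g ≡ 0 at y ∈ {2}; common: {2}.
  x = 3: f ≡ 0 at y ∈ {0, 5}; g ≡ 0 at y ∈ {3}; common: ∅.
  x = 4: f ≡ 0 at y ∈ ∅; g ≡ 0 at y ∈ {4}; common: ∅.
  x = 5: f ≡ 0 at y ∈ {1, 3}; g ≡ 0 at y ∈ {5}; common: ∅.
  x = 6: f ≡ 0 at y ∈ ∅; g ≡ 0 at y ∈ {6}; common: ∅.
  x = 7: f ≡ 0 at y ∈ ∅; g ≡ 0 at y ∈ {7}; common: ∅.
  x = 8: f ≡ 0 at y ∈ ∅; g ≡ 0 at y ∈ {8}; common: ∅.
  x = 9: f ≡ 0 at y ∈ {0, 2}; g ≡ 0 at y ∈ {9}; common: ∅.
  x = 10: f ≡ 0 at y ∈ ∅; g ≡ 0 at y ∈ {10}; common: ∅.
Collecting: common zeros = {(1, 1), (2, 2)}, so the count is 2.
Comparison with the Bézout bound: 2 ≤ 2 = deg(f)·deg(g), as expected for curves with no common component (the bound is attained).


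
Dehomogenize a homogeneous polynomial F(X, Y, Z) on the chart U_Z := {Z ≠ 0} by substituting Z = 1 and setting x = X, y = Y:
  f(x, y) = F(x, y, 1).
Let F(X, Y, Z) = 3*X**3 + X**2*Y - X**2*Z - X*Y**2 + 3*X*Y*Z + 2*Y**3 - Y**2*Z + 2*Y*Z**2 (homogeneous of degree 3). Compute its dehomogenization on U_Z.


f(x, y) = 3*x**3 + x**2*y - x**2 - x*y**2 + 3*x*y + 2*y**3 - y**2 + 2*y

On U_Z we set Z = 1. Each monomial c·X^i·Y^j·Z^k in F becomes c·x^i·y^j·1^k = c·x^i·y^j.
Substituting Z = 1: F(X, Y, 1) = 3*x**3 + x**2*y - x**2 - x*y**2 + 3*x*y + 2*y**3 - y**2 + 2*y.
Note: deg(f) ≤ deg(F) = 3; strict inequality happens when F is divisible by Z (lost terms).


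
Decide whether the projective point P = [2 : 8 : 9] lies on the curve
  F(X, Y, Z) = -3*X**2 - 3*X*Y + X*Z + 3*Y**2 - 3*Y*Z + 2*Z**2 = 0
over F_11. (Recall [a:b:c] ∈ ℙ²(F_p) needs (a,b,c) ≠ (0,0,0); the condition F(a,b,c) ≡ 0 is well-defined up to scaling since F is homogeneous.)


F(2,8,9) ≡ 8 (mod 11); P is NOT on the curve.

Evaluate F(2, 8, 9) term-by-term (mod 11).
  -3*X**2 ↦ -3·4·1·1 = -12
  -3*X*Y ↦ -3·2·8·1 = -48
  X*Z ↦ 1·2·1·9 = 18
  3*Y**2 ↦ 3·1·64·1 = 192
  -3*Y*Z ↦ -3·1·8·9 = -216
  2*Z**2 ↦ 2·1·1·81 = 162
Sum: F(2, 8, 9) = (-12) + (-48) + (18) + (192) + (-216) + (162) = 96.
Reducing mod 11: 96 ≡ 8 (mod 11).
Since F(a, b, c) ≡ 8 ≠ 0 (mod 11), P does NOT lie on the curve.


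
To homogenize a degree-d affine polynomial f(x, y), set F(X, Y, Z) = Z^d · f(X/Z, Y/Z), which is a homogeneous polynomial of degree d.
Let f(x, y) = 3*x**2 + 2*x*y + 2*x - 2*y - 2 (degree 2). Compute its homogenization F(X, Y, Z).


F(X, Y, Z) = 3*X**2 + 2*X*Y + 2*X*Z - 2*Y*Z - 2*Z**2

deg(f) = 2.
Substitute x = X/Z, y = Y/Z into f, then multiply by Z^2.
  monomial 3·x^2·y^0 ↦ 3·X^2·Y^0·Z^0.
  monomial 2·x^1·y^1 ↦ 2·X^1·Y^1·Z^0.
  monomial 2·x^1·y^0 ↦ 2·X^1·Y^0·Z^1.
  monomial -2·x^0·y^1 ↦ -2·X^0·Y^1·Z^1.
  monomial -2·x^0·y^0 ↦ -2·X^0·Y^0·Z^2.
Collecting: F(X, Y, Z) = 3*X**2 + 2*X*Y + 2*X*Z - 2*Y*Z - 2*Z**2.


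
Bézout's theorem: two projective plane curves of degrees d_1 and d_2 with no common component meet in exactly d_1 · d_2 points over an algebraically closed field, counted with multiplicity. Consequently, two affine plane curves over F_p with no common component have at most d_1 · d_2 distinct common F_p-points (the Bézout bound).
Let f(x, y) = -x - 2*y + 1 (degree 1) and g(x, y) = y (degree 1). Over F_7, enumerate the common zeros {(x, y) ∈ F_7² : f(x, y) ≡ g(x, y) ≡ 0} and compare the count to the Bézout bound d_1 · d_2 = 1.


Common zeros: {(1, 0)}; count = 1; Bézout bound = 1.

deg(f) = 1, deg(g) = 1, so Bézout bound = 1.
Scan x ∈ F_7. For each x, list the y ∈ F_7 with f(x, y) ≡ 0 and those with g(x, y) ≡ 0 (mod 7); the common zeros in that column are the intersection.
  x = 0: f ≡ 0 at y ∈ {4}; g ≡ 0 at y ∈ {0}; common: ∅.
  x = 1: f ≡ 0 at y ∈ {0}; g ≡ 0 at y ∈ {0}; common: {0}.
  x = 2: f ≡ 0 at y ∈ {3}; g ≡ 0 at y ∈ {0}; common: ∅.
  x = 3: f ≡ 0 at y ∈ {6}; g ≡ 0 at y ∈ {0}; common: ∅.
  x = 4: f ≡ 0 at y ∈ {2}; g ≡ 0 at y ∈ {0}; common: ∅.
  x = 5: f ≡ 0 at y ∈ {5}; g ≡ 0 at y ∈ {0}; common: ∅.
  x = 6: f ≡ 0 at y ∈ {1}; g ≡ 0 at y ∈ {0}; common: ∅.
Collecting: common zeros = {(1, 0)}, so the count is 1.
Comparison with the Bézout bound: 1 ≤ 1 = deg(f)·deg(g), as expected for curves with no common component (the bound is attained).


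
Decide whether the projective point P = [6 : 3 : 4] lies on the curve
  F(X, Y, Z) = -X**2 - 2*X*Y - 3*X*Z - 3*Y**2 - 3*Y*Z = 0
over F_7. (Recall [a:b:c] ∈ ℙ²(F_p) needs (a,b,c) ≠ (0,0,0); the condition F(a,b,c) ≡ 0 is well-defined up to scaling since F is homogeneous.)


F(6,3,4) ≡ 3 (mod 7); P is NOT on the curve.

Evaluate F(6, 3, 4) term-by-term (mod 7).
  -X**2 ↦ -1·36·1·1 = -36
  -2*X*Y ↦ -2·6·3·1 = -36
  -3*X*Z ↦ -3·6·1·4 = -72
  -3*Y**2 ↦ -3·1·9·1 = -27
  -3*Y*Z ↦ -3·1·3·4 = -36
Sum: F(6, 3, 4) = (-36) + (-36) + (-72) + (-27) + (-36) = -207.
Reducing mod 7: -207 ≡ 3 (mod 7).
Since F(a, b, c) ≡ 3 ≠ 0 (mod 7), P does NOT lie on the curve.


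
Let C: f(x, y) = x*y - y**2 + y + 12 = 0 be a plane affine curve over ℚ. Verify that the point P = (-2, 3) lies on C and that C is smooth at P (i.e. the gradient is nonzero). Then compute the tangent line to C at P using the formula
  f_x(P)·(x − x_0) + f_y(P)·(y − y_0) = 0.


Tangent line at P: 3*x - 7*y + 27 = 0.

Step 1: f(-2, 3) = 0, so P lies on C.
Step 2: partial derivatives
  f_x(x, y) = y, f_y(x, y) = x - 2*y + 1.
  f_x(P) = 3, f_y(P) = -7 (gradient nonzero, so P is smooth).
Step 3: tangent line at P: 3·(x − -2) + -7·(y − 3) = 0.
Expanding: 3*x - 7*y + 27 = 0.


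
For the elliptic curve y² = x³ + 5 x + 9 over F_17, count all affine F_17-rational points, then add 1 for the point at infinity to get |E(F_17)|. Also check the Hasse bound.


Affine points = {(0, 3), (0, 14), (1, 7), (1, 10), (3, 0), (4, 5), (4, 12), (6, 0), (7, 8), (7, 9), (8, 0), (9, 1), (9, 16), (11, 1), (11, 16), (14, 1), (14, 16), (15, 5), (15, 12)}; affine count = 19; |E(F_17)| = 20.

Discriminant check: Δ ∝ 4a³ + 27b² = 4·5³ + 27·9² = 4·125 + 27·81 ≡ 1 (mod 17). Nonzero ⇒ E is nonsingular.
For each x ∈ F_17, compute rhs = x³ + 5·x + 9 mod 17, then count y ∈ F_17 with y² ≡ rhs.
  x = 0: rhs = 9, matching y values: 3, 14 (2 points).
  x = 1: rhs = 15, matching y values: 7, 10 (2 points).
  x = 2: rhs = 10, matching y values: none (0 points).
  x = 3: rhs = 0, matching y values: 0 (1 points).
  x = 4: rhs = 8, matching y values: 5, 12 (2 points).
  x = 5: rhs = 6, matching y values: none (0 points).
  x = 6: rhs = 0, matching y values: 0 (1 points).
  x = 7: rhs = 13, matching y values: 8, 9 (2 points).
  x = 8: rhs = 0, matching y values: 0 (1 points).
  x = 9: rhs = 1, matching y values: 1, 16 (2 points).
  x = 10: rhs = 5, matching y values: none (0 points).
  x = 11: rhs = 1, matching y values: 1, 16 (2 points).
  x = 12: rhs = 12, matching y values: none (0 points).
  x = 13: rhs = 10, matching y values: none (0 points).
  x = 14: rhs = 1, matching y values: 1, 16 (2 points).
  x = 15: rhs = 8, matching y values: 5, 12 (2 points).
  x = 16: rhs = 3, matching y values: none (0 points).
Total affine count: 19.
Full point count |E(F_17)| = 19 + 1 = 20.
Hasse bound: |20 − (17+1)| = |2| = 2 ≤ 2√17 ≈ 8.2462 ✓.


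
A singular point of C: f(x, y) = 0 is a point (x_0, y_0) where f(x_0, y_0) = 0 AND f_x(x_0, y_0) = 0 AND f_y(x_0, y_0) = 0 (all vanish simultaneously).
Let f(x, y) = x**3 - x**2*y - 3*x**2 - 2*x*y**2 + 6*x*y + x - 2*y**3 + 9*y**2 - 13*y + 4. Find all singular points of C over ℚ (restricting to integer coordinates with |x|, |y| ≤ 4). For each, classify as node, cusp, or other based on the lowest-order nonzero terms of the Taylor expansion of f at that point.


Singular points: {(1, 1)}; classification: node.

Compute partial derivatives:
  f_x = 3*x**2 - 2*x*y - 6*x - 2*y**2 + 6*y + 1.
  f_y = -x**2 - 4*x*y + 6*x - 6*y**2 + 18*y - 13.
Scan x_0 ∈ {−4, ..., 4}. For each x_0, f_y(x_0, y) is a polynomial in y; find its integer roots y ∈ {−4, ..., 4}, then test f_x and f at those candidates.
  x = -4: f_y(-4, y) = -6*y**2 + 34*y - 53; no integer root y with |y| ≤ 4.
  x = -3: f_y(-3, y) = -6*y**2 + 30*y - 40; no integer root y with |y| ≤ 4.
  x = -2: f_y(-2, y) = -6*y**2 + 26*y - 29; no integer root y with |y| ≤ 4.
  x = -1: f_y(-1, y) = -6*y**2 + 22*y - 20; vanishes at y ∈ {2}. (-1, 2): f_x = 18 ≠ 0.
  x = 0: f_y(0, y) = -6*y**2 + 18*y - 13; no integer root y with |y| ≤ 4.
  x = 1: f_y(1, y) = -6*y**2 + 14*y - 8; vanishes at y ∈ {1}. (1, 1): f_x = 0, f = 0 — SINGULAR.
  x = 2: f_y(2, y) = -6*y**2 + 10*y - 5; no integer root y with |y| ≤ 4.
  x = 3: f_y(3, y) = -6*y**2 + 6*y - 4; no integer root y with |y| ≤ 4.
  x = 4: f_y(4, y) = -6*y**2 + 2*y - 5; no integer root y with |y| ≤ 4.
Only singular point on the grid: (1, 1).
Classify: substitute x = 1 + u, y = 1 + v and expand: f = u**3 - u**2*v - u**2 - 2*u*v**2 - 2*v**3 + v**2.
No constant or linear terms (consistent with a singular point). Quadratic part: -u**2 + v**2. Cubic part: u**3 - u**2*v - 2*u*v**2 - 2*v**3.
The quadratic part v**2 - u**2 = (v − u)(v + u) splits into two distinct linear factors, so there are two distinct tangent lines y − 1 = ±(x − 1) — this is a node (ordinary double point).
Classification: node.
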